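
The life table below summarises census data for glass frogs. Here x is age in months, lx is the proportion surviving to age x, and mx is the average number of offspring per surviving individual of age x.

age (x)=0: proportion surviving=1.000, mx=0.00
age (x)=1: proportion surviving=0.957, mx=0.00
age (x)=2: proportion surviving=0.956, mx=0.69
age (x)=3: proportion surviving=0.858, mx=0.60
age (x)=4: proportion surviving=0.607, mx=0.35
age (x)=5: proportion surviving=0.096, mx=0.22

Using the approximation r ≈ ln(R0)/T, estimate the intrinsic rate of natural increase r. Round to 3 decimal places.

R0 = Σ lx·mx = 0 + 0 + 0.65964 + 0.5148 + 0.21245 + 0.02112 = 1.40801
Σ x·lx·mx = 3.81908; T = 3.81908/1.40801 = 2.7124…
r ≈ ln(R0)/T = ln(1.40801)/2.7124… = 0.12615… → 0.126

0.126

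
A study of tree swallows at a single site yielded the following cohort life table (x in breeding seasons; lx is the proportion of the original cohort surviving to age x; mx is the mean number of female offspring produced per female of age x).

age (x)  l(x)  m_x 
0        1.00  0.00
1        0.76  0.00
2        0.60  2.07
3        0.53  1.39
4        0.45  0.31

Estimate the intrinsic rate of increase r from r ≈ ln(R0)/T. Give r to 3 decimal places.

0.303

R0 = Σ lx·mx = 0 + 0 + 1.242 + 0.7367 + 0.1395 = 2.1182
Σ x·lx·mx = 5.2521; T = 5.2521/2.1182 = 2.47951…
r ≈ ln(R0)/T = ln(2.1182)/2.47951… = 0.30271… → 0.303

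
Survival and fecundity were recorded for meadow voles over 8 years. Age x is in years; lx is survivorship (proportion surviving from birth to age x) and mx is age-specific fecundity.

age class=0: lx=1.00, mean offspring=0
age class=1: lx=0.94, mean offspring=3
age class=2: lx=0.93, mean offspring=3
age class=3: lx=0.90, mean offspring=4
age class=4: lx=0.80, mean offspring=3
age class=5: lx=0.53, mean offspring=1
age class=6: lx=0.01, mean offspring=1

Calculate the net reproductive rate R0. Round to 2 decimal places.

lx·mx by age: 0, 2.82, 2.79, 3.6, 2.4, 0.53, 0.01
R0 = Σ lx·mx = 12.15 → 12.15

12.15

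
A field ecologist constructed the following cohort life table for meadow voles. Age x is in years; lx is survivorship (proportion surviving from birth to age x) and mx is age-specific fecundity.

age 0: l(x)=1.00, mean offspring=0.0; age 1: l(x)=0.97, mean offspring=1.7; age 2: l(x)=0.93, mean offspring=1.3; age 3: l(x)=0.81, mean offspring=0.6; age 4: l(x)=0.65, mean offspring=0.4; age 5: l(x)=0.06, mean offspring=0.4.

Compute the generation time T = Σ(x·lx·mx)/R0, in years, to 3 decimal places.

lx·mx: 0, 1.649, 1.209, 0.486, 0.26, 0.024 → R0 = 3.628
x·lx·mx: 0, 1.649, 2.418, 1.458, 1.04, 0.12 → Σ = 6.685
T = 6.685 / 3.628 = 1.842613… → 1.843

1.843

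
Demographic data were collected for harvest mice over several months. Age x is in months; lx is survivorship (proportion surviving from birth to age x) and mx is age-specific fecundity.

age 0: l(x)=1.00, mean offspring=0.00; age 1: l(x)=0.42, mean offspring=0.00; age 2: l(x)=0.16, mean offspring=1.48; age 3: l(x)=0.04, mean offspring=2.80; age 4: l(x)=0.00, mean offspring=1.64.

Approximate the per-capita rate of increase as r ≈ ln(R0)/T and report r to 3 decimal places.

R0 = Σ lx·mx = 0 + 0 + 0.2368 + 0.112 + 0 = 0.3488
Σ x·lx·mx = 0.8096; T = 0.8096/0.3488 = 2.3211…
r ≈ ln(R0)/T = ln(0.3488)/2.3211… = -0.45377… → -0.454

-0.454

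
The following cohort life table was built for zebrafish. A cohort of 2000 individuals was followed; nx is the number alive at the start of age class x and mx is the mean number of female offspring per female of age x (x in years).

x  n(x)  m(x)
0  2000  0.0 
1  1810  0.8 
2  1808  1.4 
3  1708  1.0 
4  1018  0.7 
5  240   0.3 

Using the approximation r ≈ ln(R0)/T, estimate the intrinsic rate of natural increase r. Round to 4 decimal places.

0.5120

lx = nx/n0 = nx/2000: 1, 0.905, 0.904, 0.854, 0.509, 0.12
R0 = Σ lx·mx = 0 + 0.724 + 1.2656 + 0.854 + 0.3563 + 0.036 = 3.2359
Σ x·lx·mx = 7.4224; T = 7.4224/3.2359 = 2.29377…
r ≈ ln(R0)/T = ln(3.2359)/2.29377… = 0.511956… → 0.5120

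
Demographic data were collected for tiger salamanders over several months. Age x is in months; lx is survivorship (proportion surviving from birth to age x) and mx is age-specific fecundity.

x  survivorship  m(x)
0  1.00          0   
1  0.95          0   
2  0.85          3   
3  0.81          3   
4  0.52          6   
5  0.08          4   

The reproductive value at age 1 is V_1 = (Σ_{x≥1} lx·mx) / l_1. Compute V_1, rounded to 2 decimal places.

8.86

lx·mx for x ≥ 1: 0, 2.55, 2.43, 3.12, 0.32 → sum = 8.42
V_1 = 8.42 / l_1 = 8.42 / 0.95 = 8.863158… → 8.86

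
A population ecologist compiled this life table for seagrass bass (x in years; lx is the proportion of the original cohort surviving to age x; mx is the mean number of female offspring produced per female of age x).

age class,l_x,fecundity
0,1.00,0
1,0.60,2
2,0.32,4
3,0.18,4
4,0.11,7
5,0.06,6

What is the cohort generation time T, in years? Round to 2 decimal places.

lx·mx: 0, 1.2, 1.28, 0.72, 0.77, 0.36 → R0 = 4.33
x·lx·mx: 0, 1.2, 2.56, 2.16, 3.08, 1.8 → Σ = 10.8
T = 10.8 / 4.33 = 2.494226… → 2.49

2.49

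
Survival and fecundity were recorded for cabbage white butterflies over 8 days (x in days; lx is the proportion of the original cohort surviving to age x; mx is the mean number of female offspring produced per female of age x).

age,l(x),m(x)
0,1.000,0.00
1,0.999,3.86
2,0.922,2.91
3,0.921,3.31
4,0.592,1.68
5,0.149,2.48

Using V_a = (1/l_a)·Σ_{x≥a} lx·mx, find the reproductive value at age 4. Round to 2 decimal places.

lx·mx for x ≥ 4: 0.99456, 0.36952 → sum = 1.36408
V_4 = 1.36408 / l_4 = 1.36408 / 0.592 = 2.304189… → 2.30

2.30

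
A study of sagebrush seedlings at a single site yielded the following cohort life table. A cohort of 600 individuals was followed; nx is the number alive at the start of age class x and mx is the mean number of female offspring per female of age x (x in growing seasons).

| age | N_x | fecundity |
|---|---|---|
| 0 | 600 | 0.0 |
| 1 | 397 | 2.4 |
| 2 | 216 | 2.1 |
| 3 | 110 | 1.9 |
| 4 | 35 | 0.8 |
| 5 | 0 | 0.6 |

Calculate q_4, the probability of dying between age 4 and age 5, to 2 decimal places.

lx = nx/n0 = nx/600: 1, 0.66167…, 0.36, 0.18333…, 0.05833…, 0
q_4 = (l_4 − l_5) / l_4 = (0.058333… − 0) / 0.058333…
     = 0.058333… / 0.058333… = 1 → 1.00

1.00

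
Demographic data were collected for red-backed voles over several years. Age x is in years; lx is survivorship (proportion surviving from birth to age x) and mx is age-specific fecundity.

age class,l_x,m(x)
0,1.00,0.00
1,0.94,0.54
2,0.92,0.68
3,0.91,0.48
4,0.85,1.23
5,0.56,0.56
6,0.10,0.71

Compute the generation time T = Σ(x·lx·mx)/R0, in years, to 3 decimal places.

lx·mx: 0, 0.5076, 0.6256, 0.4368, 1.0455, 0.3136, 0.071 → R0 = 3.0001
x·lx·mx: 0, 0.5076, 1.2512, 1.3104, 4.182, 1.568, 0.426 → Σ = 9.2452
T = 9.2452 / 3.0001 = 3.081631… → 3.082

3.082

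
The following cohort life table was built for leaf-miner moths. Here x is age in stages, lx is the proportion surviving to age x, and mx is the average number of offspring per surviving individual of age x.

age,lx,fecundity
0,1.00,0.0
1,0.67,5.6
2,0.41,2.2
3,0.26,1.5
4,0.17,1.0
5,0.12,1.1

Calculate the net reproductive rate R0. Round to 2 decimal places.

lx·mx by age: 0, 3.752, 0.902, 0.39, 0.17, 0.132
R0 = Σ lx·mx = 5.346 → 5.35

5.35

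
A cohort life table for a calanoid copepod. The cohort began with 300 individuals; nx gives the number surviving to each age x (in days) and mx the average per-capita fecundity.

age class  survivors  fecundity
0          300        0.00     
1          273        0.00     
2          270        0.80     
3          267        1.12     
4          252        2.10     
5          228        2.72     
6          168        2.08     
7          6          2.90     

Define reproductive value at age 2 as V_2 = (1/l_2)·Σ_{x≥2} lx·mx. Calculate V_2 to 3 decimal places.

7.523

lx = nx/n0 = nx/300: 1, 0.91, 0.9, 0.89, 0.84, 0.76, 0.56, 0.02
lx·mx for x ≥ 2: 0.72, 0.9968, 1.764, 2.0672, 1.1648, 0.058 → sum = 6.7708
V_2 = 6.7708 / l_2 = 6.7708 / 0.9 = 7.523111… → 7.523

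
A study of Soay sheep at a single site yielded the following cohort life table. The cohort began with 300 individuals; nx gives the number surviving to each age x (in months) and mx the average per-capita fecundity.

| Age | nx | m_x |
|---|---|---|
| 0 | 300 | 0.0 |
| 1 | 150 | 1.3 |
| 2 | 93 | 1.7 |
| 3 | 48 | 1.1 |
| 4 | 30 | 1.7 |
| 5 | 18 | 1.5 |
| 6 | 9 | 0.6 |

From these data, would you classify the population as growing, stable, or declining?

lx = nx/n0 = nx/300: 1, 0.5, 0.31, 0.16, 0.1, 0.06, 0.03
R0 = Σ lx·mx = 0 + 0.65 + 0.527 + 0.176 + 0.17 + 0.09 + 0.018 = 1.631
R0 > 1, so the population is growing.

growing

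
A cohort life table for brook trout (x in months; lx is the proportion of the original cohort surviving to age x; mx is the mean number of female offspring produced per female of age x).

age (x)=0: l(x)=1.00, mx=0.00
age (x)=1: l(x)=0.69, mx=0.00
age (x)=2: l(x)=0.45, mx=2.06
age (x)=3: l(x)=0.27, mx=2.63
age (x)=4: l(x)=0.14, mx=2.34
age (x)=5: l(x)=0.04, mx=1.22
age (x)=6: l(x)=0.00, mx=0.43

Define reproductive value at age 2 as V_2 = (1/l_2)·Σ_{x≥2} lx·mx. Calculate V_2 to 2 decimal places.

lx·mx for x ≥ 2: 0.927, 0.7101, 0.3276, 0.0488, 0 → sum = 2.0135
V_2 = 2.0135 / l_2 = 2.0135 / 0.45 = 4.474444… → 4.47

4.47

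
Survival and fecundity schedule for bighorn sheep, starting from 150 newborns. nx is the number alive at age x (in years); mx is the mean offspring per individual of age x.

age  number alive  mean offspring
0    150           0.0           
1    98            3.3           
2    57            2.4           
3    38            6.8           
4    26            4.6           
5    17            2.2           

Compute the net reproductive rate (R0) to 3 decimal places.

lx = nx/n0 = nx/150: 1, 0.65333…, 0.38, 0.25333…, 0.17333…, 0.11333…
lx·mx by age: 0, 2.156…, 0.912, 1.722667…, 0.797333…, 0.249333…
R0 = Σ lx·mx = 5.837333… → 5.837

5.837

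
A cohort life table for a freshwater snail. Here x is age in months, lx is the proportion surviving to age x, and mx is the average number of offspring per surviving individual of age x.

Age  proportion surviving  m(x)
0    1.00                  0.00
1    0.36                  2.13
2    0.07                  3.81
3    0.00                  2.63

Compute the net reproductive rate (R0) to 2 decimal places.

lx·mx by age: 0, 0.7668, 0.2667, 0
R0 = Σ lx·mx = 1.0335 → 1.03

1.03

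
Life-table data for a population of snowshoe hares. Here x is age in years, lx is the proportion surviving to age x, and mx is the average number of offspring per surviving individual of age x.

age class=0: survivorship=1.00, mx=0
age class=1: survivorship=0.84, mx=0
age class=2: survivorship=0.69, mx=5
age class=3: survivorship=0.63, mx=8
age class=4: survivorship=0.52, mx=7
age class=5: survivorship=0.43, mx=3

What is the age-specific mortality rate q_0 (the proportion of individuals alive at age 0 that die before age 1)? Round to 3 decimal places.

q_0 = (l_0 − l_1) / l_0 = (1 − 0.84) / 1
     = 0.16 / 1 = 0.16 → 0.160

0.160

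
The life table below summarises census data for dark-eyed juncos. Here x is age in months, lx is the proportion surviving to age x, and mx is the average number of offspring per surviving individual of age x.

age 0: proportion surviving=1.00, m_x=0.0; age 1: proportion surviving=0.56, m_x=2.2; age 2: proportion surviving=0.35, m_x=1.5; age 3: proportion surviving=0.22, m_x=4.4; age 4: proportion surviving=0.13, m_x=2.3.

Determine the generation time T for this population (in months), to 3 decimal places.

2.110

lx·mx: 0, 1.232, 0.525, 0.968, 0.299 → R0 = 3.024
x·lx·mx: 0, 1.232, 1.05, 2.904, 1.196 → Σ = 6.382
T = 6.382 / 3.024 = 2.11045… → 2.110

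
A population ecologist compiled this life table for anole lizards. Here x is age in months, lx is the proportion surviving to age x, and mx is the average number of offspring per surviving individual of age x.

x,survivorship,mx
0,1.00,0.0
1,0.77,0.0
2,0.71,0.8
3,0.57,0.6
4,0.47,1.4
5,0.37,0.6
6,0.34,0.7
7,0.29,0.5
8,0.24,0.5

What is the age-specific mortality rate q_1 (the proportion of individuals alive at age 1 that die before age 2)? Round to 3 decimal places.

0.078

q_1 = (l_1 − l_2) / l_1 = (0.77 − 0.71) / 0.77
     = 0.06 / 0.77 = 0.077922… → 0.078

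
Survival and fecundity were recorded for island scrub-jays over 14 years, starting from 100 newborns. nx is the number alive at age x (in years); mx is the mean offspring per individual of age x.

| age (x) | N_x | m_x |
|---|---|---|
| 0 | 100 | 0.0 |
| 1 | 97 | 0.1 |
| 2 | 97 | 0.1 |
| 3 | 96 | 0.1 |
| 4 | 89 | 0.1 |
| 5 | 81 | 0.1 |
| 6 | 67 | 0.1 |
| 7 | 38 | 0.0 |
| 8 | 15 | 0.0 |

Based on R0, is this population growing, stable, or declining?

declining

lx = nx/n0 = nx/100: 1, 0.97, 0.97, 0.96, 0.89, 0.81, 0.67, 0.38, 0.15
R0 = Σ lx·mx = 0 + 0.097 + 0.097 + 0.096 + 0.089 + 0.081 + 0.067 + 0 + 0 = 0.527
R0 < 1, so the population is declining.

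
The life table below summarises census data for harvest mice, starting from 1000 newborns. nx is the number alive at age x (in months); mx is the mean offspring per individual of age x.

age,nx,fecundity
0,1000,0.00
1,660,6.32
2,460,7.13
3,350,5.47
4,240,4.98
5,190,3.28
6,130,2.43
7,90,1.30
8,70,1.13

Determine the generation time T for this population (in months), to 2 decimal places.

2.37

lx = nx/n0 = nx/1000: 1, 0.66, 0.46, 0.35, 0.24, 0.19, 0.13, 0.09, 0.07
lx·mx: 0, 4.1712, 3.2798, 1.9145, 1.1952, 0.6232, 0.3159, 0.117, 0.0791 → R0 = 11.6959
x·lx·mx: 0, 4.1712, 6.5596, 5.7435, 4.7808, 3.116, 1.8954, 0.819, 0.6328 → Σ = 27.7183
T = 27.7183 / 11.6959 = 2.369916… → 2.37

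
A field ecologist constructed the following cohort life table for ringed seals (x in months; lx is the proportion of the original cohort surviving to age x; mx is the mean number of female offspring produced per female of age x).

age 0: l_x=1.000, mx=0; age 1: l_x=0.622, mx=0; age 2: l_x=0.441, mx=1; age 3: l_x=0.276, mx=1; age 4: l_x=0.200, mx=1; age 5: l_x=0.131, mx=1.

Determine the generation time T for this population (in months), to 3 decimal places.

3.020

lx·mx: 0, 0, 0.441, 0.276, 0.2, 0.131 → R0 = 1.048
x·lx·mx: 0, 0, 0.882, 0.828, 0.8, 0.655 → Σ = 3.165
T = 3.165 / 1.048 = 3.020038… → 3.020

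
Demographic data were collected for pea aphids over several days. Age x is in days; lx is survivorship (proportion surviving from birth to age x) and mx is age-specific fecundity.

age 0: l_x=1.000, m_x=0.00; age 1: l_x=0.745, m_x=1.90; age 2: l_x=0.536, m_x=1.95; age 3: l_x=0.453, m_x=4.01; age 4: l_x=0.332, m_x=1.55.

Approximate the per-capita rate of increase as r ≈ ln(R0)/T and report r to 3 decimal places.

0.682

R0 = Σ lx·mx = 0 + 1.4155 + 1.0452 + 1.81653 + 0.5146 = 4.79183
Σ x·lx·mx = 11.01389; T = 11.01389/4.79183 = 2.29847…
r ≈ ln(R0)/T = ln(4.79183)/2.29847… = 0.68172… → 0.682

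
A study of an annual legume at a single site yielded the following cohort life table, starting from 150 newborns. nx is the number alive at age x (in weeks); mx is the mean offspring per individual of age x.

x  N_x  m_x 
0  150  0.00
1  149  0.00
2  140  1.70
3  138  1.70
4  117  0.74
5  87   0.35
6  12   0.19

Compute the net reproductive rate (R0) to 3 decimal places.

lx = nx/n0 = nx/150: 1, 0.99333…, 0.93333…, 0.92, 0.78, 0.58, 0.08
lx·mx by age: 0, 0, 1.586667…, 1.564, 0.5772, 0.203, 0.0152
R0 = Σ lx·mx = 3.946067… → 3.946

3.946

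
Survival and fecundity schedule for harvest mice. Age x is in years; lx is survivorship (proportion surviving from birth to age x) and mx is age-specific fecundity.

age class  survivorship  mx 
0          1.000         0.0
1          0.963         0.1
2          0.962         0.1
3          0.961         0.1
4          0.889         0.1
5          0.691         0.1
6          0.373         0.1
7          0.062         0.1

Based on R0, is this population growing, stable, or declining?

R0 = Σ lx·mx = 0 + 0.0963 + 0.0962 + 0.0961 + 0.0889 + 0.0691 + 0.0373 + 0.0062 = 0.4901
R0 < 1, so the population is declining.

declining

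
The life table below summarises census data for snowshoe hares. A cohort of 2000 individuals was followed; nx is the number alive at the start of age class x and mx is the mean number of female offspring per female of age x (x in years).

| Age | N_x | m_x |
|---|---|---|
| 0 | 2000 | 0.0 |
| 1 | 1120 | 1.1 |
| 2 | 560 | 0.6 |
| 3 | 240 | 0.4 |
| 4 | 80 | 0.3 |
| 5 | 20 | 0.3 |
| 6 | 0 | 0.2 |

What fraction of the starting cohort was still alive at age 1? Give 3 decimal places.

l_1 = n_1/n_0 = 1120/2000 = 0.56 → 0.560

0.560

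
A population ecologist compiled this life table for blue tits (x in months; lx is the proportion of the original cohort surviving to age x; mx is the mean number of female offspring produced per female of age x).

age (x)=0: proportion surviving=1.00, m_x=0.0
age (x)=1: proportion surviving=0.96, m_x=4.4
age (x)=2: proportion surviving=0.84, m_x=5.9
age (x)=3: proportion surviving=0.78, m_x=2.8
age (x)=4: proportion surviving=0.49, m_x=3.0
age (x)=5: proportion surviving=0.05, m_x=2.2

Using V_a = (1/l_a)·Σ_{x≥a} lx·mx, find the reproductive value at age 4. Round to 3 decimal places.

3.224

lx·mx for x ≥ 4: 1.47, 0.11 → sum = 1.58
V_4 = 1.58 / l_4 = 1.58 / 0.49 = 3.22449… → 3.224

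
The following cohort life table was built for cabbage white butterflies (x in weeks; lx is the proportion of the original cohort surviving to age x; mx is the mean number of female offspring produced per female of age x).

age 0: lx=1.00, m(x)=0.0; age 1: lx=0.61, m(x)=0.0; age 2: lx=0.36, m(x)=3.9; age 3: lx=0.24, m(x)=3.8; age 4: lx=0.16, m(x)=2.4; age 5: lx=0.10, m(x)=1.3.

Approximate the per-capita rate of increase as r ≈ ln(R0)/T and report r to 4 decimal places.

0.3809

R0 = Σ lx·mx = 0 + 0 + 1.404 + 0.912 + 0.384 + 0.13 = 2.83
Σ x·lx·mx = 7.73; T = 7.73/2.83 = 2.73145…
r ≈ ln(R0)/T = ln(2.83)/2.73145… = 0.380852… → 0.3809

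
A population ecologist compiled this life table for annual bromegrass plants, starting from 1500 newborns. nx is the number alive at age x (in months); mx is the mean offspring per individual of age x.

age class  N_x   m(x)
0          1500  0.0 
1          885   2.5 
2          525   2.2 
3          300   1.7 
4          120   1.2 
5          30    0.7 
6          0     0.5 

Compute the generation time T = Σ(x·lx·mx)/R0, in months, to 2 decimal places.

1.67

lx = nx/n0 = nx/1500: 1, 0.59, 0.35, 0.2, 0.08, 0.02, 0
lx·mx: 0, 1.475, 0.77, 0.34, 0.096, 0.014, 0 → R0 = 2.695
x·lx·mx: 0, 1.475, 1.54, 1.02, 0.384, 0.07, 0 → Σ = 4.489
T = 4.489 / 2.695 = 1.665677… → 1.67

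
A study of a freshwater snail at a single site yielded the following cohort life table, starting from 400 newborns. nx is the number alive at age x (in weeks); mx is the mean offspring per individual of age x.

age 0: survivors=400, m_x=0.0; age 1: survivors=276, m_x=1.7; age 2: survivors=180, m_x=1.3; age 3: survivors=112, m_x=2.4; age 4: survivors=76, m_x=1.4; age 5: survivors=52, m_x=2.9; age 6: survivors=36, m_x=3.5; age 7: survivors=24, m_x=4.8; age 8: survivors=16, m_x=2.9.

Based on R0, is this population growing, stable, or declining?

growing

lx = nx/n0 = nx/400: 1, 0.69, 0.45, 0.28, 0.19, 0.13, 0.09, 0.06, 0.04
R0 = Σ lx·mx = 0 + 1.173 + 0.585 + 0.672 + 0.266 + 0.377 + 0.315 + 0.288 + 0.116 = 3.792
R0 > 1, so the population is growing.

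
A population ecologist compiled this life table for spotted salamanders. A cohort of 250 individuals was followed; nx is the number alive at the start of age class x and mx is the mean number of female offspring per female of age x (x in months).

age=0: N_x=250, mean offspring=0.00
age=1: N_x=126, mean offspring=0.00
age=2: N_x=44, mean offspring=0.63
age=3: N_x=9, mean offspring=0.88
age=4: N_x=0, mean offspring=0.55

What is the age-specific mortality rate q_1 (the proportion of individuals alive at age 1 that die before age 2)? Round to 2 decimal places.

lx = nx/n0 = nx/250: 1, 0.504, 0.176, 0.036, 0
q_1 = (l_1 − l_2) / l_1 = (0.504 − 0.176) / 0.504
     = 0.328 / 0.504 = 0.650794… → 0.65

0.65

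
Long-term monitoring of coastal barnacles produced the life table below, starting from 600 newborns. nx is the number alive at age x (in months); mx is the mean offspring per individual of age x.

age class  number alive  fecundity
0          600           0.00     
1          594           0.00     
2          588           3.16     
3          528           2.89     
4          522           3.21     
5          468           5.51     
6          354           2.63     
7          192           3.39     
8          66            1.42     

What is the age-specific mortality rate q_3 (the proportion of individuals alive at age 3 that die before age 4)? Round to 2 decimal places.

lx = nx/n0 = nx/600: 1, 0.99, 0.98, 0.88, 0.87, 0.78, 0.59, 0.32, 0.11
q_3 = (l_3 − l_4) / l_3 = (0.88 − 0.87) / 0.88
     = 0.01 / 0.88 = 0.011364… → 0.01

0.01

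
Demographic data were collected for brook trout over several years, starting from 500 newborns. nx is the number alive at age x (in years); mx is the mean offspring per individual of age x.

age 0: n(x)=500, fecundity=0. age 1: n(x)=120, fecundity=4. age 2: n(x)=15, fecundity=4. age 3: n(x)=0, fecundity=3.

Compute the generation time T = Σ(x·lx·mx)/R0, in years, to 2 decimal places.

1.11

lx = nx/n0 = nx/500: 1, 0.24, 0.03, 0
lx·mx: 0, 0.96, 0.12, 0 → R0 = 1.08
x·lx·mx: 0, 0.96, 0.24, 0 → Σ = 1.2
T = 1.2 / 1.08 = 1.111111… → 1.11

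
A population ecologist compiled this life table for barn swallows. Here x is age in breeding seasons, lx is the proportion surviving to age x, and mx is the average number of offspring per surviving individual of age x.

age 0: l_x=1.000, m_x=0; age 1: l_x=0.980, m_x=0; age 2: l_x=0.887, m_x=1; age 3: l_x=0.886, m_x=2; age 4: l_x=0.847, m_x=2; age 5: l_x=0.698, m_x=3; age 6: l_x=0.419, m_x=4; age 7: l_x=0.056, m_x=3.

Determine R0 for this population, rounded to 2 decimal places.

8.29

lx·mx by age: 0, 0, 0.887, 1.772, 1.694, 2.094, 1.676, 0.168
R0 = Σ lx·mx = 8.291 → 8.29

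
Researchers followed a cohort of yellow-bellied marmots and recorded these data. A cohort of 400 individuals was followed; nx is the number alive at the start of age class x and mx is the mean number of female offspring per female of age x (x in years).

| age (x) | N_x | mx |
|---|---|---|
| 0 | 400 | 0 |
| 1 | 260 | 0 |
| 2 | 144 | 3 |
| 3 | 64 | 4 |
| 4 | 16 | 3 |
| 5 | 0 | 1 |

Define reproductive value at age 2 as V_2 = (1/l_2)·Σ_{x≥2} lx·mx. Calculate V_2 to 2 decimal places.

lx = nx/n0 = nx/400: 1, 0.65, 0.36, 0.16, 0.04, 0
lx·mx for x ≥ 2: 1.08, 0.64, 0.12, 0 → sum = 1.84
V_2 = 1.84 / l_2 = 1.84 / 0.36 = 5.111111… → 5.11

5.11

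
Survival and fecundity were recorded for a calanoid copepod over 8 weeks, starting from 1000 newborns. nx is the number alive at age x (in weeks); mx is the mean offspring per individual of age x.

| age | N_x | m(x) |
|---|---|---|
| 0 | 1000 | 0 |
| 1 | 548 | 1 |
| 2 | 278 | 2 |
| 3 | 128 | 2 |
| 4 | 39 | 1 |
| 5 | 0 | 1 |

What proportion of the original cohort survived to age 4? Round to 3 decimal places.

0.039

l_4 = n_4/n_0 = 39/1000 = 0.039 → 0.039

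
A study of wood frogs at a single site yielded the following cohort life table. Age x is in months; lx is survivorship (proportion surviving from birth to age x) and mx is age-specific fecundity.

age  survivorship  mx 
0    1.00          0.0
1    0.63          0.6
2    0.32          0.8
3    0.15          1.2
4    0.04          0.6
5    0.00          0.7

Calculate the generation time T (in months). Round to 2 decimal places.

1.82

lx·mx: 0, 0.378, 0.256, 0.18, 0.024, 0 → R0 = 0.838
x·lx·mx: 0, 0.378, 0.512, 0.54, 0.096, 0 → Σ = 1.526
T = 1.526 / 0.838 = 1.821002… → 1.82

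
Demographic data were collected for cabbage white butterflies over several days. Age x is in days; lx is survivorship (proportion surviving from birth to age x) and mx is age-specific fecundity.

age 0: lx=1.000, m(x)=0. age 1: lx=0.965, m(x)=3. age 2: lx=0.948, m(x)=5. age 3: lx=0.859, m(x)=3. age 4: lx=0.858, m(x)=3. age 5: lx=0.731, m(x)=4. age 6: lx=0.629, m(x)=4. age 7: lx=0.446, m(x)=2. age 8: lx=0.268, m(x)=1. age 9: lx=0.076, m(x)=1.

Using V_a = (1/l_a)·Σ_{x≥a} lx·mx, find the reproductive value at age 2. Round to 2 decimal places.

17.48

lx·mx for x ≥ 2: 4.74, 2.577, 2.574, 2.924, 2.516, 0.892, 0.268, 0.076 → sum = 16.567
V_2 = 16.567 / l_2 = 16.567 / 0.948 = 17.475738… → 17.48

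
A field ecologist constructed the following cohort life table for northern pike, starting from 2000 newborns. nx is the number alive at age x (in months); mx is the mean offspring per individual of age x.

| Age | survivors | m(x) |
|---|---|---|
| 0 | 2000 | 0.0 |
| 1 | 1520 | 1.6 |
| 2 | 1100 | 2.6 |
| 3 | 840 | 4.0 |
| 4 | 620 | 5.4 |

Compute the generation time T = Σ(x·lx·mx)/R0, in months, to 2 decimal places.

2.64

lx = nx/n0 = nx/2000: 1, 0.76, 0.55, 0.42, 0.31
lx·mx: 0, 1.216, 1.43, 1.68, 1.674 → R0 = 6
x·lx·mx: 0, 1.216, 2.86, 5.04, 6.696 → Σ = 15.812
T = 15.812 / 6 = 2.635333… → 2.64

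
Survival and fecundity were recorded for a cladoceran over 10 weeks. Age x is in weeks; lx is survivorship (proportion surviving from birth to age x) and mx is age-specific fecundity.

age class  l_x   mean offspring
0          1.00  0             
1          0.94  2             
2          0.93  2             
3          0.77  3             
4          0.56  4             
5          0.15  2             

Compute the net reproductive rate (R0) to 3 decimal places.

8.590

lx·mx by age: 0, 1.88, 1.86, 2.31, 2.24, 0.3
R0 = Σ lx·mx = 8.59 → 8.590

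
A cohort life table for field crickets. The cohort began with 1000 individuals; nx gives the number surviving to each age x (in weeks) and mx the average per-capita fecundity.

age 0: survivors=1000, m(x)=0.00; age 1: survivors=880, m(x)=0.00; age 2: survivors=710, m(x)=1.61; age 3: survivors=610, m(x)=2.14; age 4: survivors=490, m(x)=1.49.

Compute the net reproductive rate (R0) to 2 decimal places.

3.18

lx = nx/n0 = nx/1000: 1, 0.88, 0.71, 0.61, 0.49
lx·mx by age: 0, 0, 1.1431, 1.3054, 0.7301
R0 = Σ lx·mx = 3.1786 → 3.18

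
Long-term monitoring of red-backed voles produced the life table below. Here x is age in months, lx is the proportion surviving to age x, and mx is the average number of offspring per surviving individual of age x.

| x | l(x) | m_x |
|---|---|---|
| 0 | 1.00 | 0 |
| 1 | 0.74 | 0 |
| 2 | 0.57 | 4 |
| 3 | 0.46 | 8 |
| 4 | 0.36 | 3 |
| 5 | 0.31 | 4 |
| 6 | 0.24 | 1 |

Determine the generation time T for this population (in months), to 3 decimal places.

3.235

lx·mx: 0, 0, 2.28, 3.68, 1.08, 1.24, 0.24 → R0 = 8.52
x·lx·mx: 0, 0, 4.56, 11.04, 4.32, 6.2, 1.44 → Σ = 27.56
T = 27.56 / 8.52 = 3.234742… → 3.235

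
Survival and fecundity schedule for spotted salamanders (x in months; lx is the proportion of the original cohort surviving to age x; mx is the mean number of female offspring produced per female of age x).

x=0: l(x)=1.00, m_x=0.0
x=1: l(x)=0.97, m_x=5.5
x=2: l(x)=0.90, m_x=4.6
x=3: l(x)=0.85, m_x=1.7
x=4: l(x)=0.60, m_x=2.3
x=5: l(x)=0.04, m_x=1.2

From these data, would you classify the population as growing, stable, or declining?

R0 = Σ lx·mx = 0 + 5.335 + 4.14 + 1.445 + 1.38 + 0.048 = 12.348
R0 > 1, so the population is growing.

growing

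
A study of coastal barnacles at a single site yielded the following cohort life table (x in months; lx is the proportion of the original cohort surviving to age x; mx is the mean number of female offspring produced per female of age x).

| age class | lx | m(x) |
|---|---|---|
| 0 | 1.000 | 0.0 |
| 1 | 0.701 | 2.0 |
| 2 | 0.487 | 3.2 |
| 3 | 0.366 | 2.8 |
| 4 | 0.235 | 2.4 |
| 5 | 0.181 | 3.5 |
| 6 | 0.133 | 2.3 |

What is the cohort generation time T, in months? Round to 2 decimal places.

lx·mx: 0, 1.402, 1.5584, 1.0248, 0.564, 0.6335, 0.3059 → R0 = 5.4886
x·lx·mx: 0, 1.402, 3.1168, 3.0744, 2.256, 3.1675, 1.8354 → Σ = 14.8521
T = 14.8521 / 5.4886 = 2.705991… → 2.71

2.71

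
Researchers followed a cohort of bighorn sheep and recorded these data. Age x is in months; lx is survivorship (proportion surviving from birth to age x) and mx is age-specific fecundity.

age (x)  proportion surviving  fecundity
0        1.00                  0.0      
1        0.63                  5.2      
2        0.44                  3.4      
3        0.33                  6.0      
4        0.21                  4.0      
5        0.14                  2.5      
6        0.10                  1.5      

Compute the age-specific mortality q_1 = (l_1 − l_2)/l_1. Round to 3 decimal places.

0.302

q_1 = (l_1 − l_2) / l_1 = (0.63 − 0.44) / 0.63
     = 0.19 / 0.63 = 0.301587… → 0.302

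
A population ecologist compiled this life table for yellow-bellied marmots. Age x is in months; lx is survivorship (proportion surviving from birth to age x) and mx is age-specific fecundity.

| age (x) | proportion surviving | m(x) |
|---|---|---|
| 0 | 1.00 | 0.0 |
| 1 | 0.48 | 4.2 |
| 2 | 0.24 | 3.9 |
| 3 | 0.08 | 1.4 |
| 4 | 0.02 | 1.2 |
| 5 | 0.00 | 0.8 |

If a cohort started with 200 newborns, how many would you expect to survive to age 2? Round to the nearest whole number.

Expected survivors = N0 · l_2 = 200 × 0.24 = 48 → 48

48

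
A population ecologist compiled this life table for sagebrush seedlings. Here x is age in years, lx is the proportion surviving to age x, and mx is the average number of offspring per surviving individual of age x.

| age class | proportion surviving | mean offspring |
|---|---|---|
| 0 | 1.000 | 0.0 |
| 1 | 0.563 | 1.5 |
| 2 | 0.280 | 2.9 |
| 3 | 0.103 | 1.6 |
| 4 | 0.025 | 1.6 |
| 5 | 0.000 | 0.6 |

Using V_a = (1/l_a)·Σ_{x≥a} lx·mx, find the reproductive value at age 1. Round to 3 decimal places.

lx·mx for x ≥ 1: 0.8445, 0.812, 0.1648, 0.04, 0 → sum = 1.8613
V_1 = 1.8613 / l_1 = 1.8613 / 0.563 = 3.306039… → 3.306

3.306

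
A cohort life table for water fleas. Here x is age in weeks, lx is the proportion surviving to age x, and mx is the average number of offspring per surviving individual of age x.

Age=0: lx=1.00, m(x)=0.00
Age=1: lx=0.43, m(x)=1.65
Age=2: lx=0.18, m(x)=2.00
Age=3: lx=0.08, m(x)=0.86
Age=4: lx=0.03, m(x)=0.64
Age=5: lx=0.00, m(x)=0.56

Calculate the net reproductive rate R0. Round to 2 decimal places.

lx·mx by age: 0, 0.7095, 0.36, 0.0688, 0.0192, 0
R0 = Σ lx·mx = 1.1575 → 1.16

1.16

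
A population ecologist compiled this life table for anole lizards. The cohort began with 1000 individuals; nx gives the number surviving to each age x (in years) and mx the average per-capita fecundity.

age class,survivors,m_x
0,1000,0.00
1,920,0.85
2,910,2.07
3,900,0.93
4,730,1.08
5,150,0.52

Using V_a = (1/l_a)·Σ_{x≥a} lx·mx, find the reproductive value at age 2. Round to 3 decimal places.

lx = nx/n0 = nx/1000: 1, 0.92, 0.91, 0.9, 0.73, 0.15
lx·mx for x ≥ 2: 1.8837, 0.837, 0.7884, 0.078 → sum = 3.5871
V_2 = 3.5871 / l_2 = 3.5871 / 0.91 = 3.941868… → 3.942

3.942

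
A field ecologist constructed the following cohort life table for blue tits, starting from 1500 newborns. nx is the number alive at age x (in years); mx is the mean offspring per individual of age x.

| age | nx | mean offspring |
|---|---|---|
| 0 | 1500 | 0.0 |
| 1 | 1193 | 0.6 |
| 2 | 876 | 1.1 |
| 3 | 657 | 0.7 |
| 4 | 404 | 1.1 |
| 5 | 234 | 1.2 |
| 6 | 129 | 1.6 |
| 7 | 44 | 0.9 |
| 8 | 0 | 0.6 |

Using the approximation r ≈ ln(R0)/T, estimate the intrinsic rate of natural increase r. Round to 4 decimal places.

0.2602

lx = nx/n0 = nx/1500: 1, 0.79533…, 0.584, 0.438, 0.26933…, 0.156, 0.086, 0.02933…, 0
R0 = Σ lx·mx = 0 + 0.4772… + 0.6424 + 0.3066 + 0.29627… + 0.1872 + 0.1376 + 0.0264… + 0 = 2.073667…
Σ x·lx·mx = 5.813267…; T = 5.813267…/2.073667… = 2.80338…
r ≈ ln(R0)/T = ln(2.073667…)/2.80338… = 0.260157… → 0.2602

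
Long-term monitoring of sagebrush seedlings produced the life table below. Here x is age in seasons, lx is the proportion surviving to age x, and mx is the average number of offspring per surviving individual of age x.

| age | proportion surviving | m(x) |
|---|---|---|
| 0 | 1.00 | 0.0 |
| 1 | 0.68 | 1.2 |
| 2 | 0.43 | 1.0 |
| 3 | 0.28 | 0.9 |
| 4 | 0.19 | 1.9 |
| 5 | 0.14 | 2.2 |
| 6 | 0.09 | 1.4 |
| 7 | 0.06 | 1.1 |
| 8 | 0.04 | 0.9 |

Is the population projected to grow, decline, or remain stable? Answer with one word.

growing

R0 = Σ lx·mx = 0 + 0.816 + 0.43 + 0.252 + 0.361 + 0.308 + 0.126 + 0.066 + 0.036 = 2.395
R0 > 1, so the population is growing.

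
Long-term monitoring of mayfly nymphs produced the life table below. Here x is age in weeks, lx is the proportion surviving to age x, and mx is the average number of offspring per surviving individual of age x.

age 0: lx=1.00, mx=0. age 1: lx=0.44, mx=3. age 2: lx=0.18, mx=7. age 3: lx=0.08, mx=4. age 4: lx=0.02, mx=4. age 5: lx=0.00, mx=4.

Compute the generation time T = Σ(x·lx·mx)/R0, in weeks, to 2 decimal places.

1.72

lx·mx: 0, 1.32, 1.26, 0.32, 0.08, 0 → R0 = 2.98
x·lx·mx: 0, 1.32, 2.52, 0.96, 0.32, 0 → Σ = 5.12
T = 5.12 / 2.98 = 1.718121… → 1.72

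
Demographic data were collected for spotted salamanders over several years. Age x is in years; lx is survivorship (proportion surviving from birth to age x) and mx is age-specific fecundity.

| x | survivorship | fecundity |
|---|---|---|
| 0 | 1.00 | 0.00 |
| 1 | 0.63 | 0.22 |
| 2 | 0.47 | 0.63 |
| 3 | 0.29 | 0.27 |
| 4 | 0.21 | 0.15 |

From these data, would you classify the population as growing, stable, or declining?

R0 = Σ lx·mx = 0 + 0.1386 + 0.2961 + 0.0783 + 0.0315 = 0.5445
R0 < 1, so the population is declining.

declining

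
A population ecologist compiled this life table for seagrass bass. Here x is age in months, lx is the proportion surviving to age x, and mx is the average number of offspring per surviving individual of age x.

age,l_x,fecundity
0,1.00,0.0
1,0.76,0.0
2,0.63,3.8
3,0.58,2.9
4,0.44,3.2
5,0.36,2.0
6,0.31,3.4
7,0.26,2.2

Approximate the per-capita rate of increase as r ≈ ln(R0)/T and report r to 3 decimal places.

0.548

R0 = Σ lx·mx = 0 + 0 + 2.394 + 1.682 + 1.408 + 0.72 + 1.054 + 0.572 = 7.83
Σ x·lx·mx = 29.394; T = 29.394/7.83 = 3.75402…
r ≈ ln(R0)/T = ln(7.83)/3.75402… = 0.5482… → 0.548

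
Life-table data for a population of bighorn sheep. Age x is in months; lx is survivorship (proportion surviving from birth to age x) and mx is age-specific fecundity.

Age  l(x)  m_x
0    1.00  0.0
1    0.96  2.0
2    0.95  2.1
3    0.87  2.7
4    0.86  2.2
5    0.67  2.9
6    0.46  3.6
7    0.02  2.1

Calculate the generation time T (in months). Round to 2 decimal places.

3.43

lx·mx: 0, 1.92, 1.995, 2.349, 1.892, 1.943, 1.656, 0.042 → R0 = 11.797
x·lx·mx: 0, 1.92, 3.99, 7.047, 7.568, 9.715, 9.936, 0.294 → Σ = 40.47
T = 40.47 / 11.797 = 3.430533… → 3.43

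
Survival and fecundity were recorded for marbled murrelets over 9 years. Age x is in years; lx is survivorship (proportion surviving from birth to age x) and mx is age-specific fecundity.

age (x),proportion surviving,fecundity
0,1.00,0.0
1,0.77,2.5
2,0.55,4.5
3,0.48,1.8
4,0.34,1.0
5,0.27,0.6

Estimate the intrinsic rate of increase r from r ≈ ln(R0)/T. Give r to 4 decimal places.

R0 = Σ lx·mx = 0 + 1.925 + 2.475 + 0.864 + 0.34 + 0.162 = 5.766
Σ x·lx·mx = 11.637; T = 11.637/5.766 = 2.01821…
r ≈ ln(R0)/T = ln(5.766)/2.01821… = 0.868085… → 0.8681

0.8681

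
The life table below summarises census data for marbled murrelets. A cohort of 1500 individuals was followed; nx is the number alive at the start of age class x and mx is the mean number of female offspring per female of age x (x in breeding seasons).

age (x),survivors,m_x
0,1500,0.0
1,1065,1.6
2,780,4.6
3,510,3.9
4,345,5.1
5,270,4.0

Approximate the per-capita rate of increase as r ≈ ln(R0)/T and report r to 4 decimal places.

0.7081

lx = nx/n0 = nx/1500: 1, 0.71, 0.52, 0.34, 0.23, 0.18
R0 = Σ lx·mx = 0 + 1.136 + 2.392 + 1.326 + 1.173 + 0.72 = 6.747
Σ x·lx·mx = 18.19; T = 18.19/6.747 = 2.69601…
r ≈ ln(R0)/T = ln(6.747)/2.69601… = 0.708119… → 0.7081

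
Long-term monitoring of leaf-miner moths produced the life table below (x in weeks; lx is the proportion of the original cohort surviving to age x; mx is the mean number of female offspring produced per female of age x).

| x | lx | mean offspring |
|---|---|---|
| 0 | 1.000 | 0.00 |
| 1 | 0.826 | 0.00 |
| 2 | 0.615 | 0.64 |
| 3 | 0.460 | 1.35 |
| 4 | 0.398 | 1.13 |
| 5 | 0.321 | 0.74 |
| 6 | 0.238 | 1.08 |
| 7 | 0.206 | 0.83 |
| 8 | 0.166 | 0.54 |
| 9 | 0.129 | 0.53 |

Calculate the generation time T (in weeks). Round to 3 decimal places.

4.243

lx·mx: 0, 0, 0.3936, 0.621, 0.44974, 0.23754, 0.25704, 0.17098, 0.08964, 0.06837 → R0 = 2.28791
x·lx·mx: 0, 0, 0.7872, 1.863, 1.79896, 1.1877, 1.54224, 1.19686, 0.71712, 0.61533 → Σ = 9.70841
T = 9.70841 / 2.28791 = 4.243353… → 4.243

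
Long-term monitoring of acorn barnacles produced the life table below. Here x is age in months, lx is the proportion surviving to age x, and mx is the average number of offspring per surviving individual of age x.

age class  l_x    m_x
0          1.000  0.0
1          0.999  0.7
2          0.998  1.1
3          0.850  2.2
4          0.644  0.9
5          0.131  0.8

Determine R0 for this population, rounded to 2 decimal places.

lx·mx by age: 0, 0.6993, 1.0978, 1.87, 0.5796, 0.1048
R0 = Σ lx·mx = 4.3515 → 4.35

4.35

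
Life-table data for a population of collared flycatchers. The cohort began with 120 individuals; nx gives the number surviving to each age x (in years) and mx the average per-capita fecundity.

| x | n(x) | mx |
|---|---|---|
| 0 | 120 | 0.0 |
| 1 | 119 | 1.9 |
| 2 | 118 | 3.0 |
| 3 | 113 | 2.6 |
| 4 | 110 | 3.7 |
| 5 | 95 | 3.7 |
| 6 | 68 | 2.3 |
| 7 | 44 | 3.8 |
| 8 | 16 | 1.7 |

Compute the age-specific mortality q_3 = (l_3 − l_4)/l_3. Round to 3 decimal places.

lx = nx/n0 = nx/120: 1, 0.99167…, 0.98333…, 0.94167…, 0.91667…, 0.79167…, 0.56667…, 0.36667…, 0.13333…
q_3 = (l_3 − l_4) / l_3 = (0.941667… − 0.916667…) / 0.941667…
     = 0.025… / 0.941667… = 0.026549… → 0.027

0.027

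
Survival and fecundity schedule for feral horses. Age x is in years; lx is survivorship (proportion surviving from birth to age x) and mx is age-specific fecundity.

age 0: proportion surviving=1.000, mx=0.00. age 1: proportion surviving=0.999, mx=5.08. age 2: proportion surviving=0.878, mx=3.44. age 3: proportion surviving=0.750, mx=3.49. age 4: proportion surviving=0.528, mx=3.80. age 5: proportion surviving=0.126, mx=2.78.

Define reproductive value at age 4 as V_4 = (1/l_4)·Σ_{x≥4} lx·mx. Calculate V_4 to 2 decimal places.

lx·mx for x ≥ 4: 2.0064, 0.35028 → sum = 2.35668
V_4 = 2.35668 / l_4 = 2.35668 / 0.528 = 4.463409… → 4.46

4.46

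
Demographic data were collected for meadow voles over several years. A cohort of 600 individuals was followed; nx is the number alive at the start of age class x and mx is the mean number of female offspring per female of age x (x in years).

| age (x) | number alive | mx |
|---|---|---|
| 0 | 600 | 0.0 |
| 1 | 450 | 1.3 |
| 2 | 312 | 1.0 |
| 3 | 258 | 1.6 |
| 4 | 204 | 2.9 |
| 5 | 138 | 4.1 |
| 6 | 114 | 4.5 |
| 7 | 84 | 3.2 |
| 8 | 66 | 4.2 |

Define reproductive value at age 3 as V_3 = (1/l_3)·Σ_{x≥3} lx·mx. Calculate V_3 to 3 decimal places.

10.191

lx = nx/n0 = nx/600: 1, 0.75, 0.52, 0.43, 0.34, 0.23, 0.19, 0.14, 0.11
lx·mx for x ≥ 3: 0.688, 0.986, 0.943, 0.855, 0.448, 0.462 → sum = 4.382
V_3 = 4.382 / l_3 = 4.382 / 0.43 = 10.190698… → 10.191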